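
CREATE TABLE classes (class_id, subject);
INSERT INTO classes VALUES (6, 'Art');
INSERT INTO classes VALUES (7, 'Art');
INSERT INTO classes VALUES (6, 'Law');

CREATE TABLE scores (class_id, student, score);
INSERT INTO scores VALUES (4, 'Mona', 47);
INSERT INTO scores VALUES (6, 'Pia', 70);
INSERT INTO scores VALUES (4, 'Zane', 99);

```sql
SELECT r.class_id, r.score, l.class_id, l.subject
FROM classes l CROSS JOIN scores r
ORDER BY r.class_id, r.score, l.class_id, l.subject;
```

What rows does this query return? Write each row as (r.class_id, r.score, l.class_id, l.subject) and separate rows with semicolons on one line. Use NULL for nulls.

(4, 47, 6, Art); (4, 47, 6, Law); (4, 47, 7, Art); (4, 99, 6, Art); (4, 99, 6, Law); (4, 99, 7, Art); (6, 70, 6, Art); (6, 70, 6, Law); (6, 70, 7, Art)

CROSS JOIN pairs every row of `classes` with every row of `scores`: 3 × 3 = 9 rows.
After projecting and ordering:
r.class_id | r.score | l.class_id | l.subject
4 | 47 | 6 | Art
4 | 47 | 6 | Law
4 | 47 | 7 | Art
4 | 99 | 6 | Art
4 | 99 | 6 | Law
4 | 99 | 7 | Art
6 | 70 | 6 | Art
6 | 70 | 6 | Law
6 | 70 | 7 | Art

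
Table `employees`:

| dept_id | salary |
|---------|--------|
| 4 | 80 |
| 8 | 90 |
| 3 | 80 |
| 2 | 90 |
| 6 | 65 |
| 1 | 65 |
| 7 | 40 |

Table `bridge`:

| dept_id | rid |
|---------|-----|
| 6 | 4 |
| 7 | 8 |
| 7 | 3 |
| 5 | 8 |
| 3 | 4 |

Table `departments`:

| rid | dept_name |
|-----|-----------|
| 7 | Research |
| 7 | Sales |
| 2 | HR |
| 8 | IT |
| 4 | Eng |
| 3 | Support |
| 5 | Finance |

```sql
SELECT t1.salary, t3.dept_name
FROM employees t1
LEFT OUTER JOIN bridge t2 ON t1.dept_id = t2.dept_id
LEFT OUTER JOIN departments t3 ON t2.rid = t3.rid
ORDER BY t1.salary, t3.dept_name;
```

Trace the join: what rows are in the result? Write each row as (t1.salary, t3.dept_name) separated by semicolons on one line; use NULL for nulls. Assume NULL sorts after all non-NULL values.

(40, IT); (40, Support); (65, Eng); (65, NULL); (80, Eng); (80, NULL); (90, NULL); (90, NULL)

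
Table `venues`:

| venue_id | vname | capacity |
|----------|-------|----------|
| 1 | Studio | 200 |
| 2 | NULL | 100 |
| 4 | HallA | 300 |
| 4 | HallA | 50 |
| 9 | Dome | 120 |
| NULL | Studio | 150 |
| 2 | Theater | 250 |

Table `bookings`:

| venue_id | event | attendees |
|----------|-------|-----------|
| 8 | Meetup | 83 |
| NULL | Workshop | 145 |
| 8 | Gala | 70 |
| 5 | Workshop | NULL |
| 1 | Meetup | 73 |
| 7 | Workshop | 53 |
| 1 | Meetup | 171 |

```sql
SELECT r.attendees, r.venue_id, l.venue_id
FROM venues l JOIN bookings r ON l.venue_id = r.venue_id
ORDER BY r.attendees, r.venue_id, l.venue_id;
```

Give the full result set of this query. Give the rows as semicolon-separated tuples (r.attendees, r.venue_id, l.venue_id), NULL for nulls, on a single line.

(73, 1, 1); (171, 1, 1)

INNER JOIN keeps only pairs where the ON condition holds.
Matching on l.venue_id = r.venue_id. A NULL in a compared column never satisfies the condition.
Matched pairs: 2.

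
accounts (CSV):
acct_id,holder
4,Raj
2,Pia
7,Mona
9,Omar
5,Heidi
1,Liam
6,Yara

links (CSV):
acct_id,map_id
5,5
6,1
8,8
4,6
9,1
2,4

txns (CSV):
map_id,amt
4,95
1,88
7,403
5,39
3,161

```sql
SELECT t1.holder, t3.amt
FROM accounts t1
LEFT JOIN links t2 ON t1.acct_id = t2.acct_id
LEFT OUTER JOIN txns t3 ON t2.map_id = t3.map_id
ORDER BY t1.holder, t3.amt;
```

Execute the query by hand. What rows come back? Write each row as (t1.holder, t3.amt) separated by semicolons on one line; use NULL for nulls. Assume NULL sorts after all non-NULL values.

(Heidi, 39); (Liam, NULL); (Mona, NULL); (Omar, 88); (Pia, 95); (Raj, NULL); (Yara, 88)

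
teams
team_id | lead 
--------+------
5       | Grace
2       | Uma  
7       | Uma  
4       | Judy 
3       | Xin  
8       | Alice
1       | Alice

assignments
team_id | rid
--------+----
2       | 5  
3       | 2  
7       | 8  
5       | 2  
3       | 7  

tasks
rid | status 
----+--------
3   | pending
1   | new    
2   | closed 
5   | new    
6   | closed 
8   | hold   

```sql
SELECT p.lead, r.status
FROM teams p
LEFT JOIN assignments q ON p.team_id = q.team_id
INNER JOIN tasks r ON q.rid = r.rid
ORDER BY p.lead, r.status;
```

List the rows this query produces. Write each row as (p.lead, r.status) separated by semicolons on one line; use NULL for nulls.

Evaluate left to right. First `teams p LEFT JOIN assignments q` on team_id: 8 row(s).
Then INNER JOIN `tasks r` on rid: keep only rows whose q.rid appears in r.

(Grace, closed); (Uma, hold); (Uma, new); (Xin, closed)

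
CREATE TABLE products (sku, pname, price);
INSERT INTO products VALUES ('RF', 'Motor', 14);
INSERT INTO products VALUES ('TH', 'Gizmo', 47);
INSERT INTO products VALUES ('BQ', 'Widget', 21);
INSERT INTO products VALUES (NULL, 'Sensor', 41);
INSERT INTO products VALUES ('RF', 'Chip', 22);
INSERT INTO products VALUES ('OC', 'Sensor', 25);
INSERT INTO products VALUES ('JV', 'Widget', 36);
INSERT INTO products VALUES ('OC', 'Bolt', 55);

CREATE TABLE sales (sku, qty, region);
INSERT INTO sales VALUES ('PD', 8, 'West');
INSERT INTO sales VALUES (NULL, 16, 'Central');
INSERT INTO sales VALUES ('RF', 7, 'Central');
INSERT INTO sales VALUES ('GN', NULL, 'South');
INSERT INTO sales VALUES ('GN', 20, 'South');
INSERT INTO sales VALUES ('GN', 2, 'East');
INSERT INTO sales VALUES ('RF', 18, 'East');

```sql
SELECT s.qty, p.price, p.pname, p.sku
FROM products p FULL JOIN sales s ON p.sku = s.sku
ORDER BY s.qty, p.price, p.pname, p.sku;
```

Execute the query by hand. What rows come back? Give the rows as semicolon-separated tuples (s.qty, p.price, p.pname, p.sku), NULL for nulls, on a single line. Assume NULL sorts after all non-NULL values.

FULL OUTER JOIN keeps every row from both sides; unmatched rows get NULL for the other side's columns.
Matching on p.sku = s.sku. A NULL in a compared column never satisfies the condition.
Matched pairs: 4; unmatched p rows kept: 6; unmatched s rows kept: 5.

(2, NULL, NULL, NULL); (7, 14, Motor, RF); (7, 22, Chip, RF); (8, NULL, NULL, NULL); (16, NULL, NULL, NULL); (18, 14, Motor, RF); (18, 22, Chip, RF); (20, NULL, NULL, NULL); (NULL, 21, Widget, BQ); (NULL, 25, Sensor, OC); (NULL, 36, Widget, JV); (NULL, 41, Sensor, NULL); (NULL, 47, Gizmo, TH); (NULL, 55, Bolt, OC); (NULL, NULL, NULL, NULL)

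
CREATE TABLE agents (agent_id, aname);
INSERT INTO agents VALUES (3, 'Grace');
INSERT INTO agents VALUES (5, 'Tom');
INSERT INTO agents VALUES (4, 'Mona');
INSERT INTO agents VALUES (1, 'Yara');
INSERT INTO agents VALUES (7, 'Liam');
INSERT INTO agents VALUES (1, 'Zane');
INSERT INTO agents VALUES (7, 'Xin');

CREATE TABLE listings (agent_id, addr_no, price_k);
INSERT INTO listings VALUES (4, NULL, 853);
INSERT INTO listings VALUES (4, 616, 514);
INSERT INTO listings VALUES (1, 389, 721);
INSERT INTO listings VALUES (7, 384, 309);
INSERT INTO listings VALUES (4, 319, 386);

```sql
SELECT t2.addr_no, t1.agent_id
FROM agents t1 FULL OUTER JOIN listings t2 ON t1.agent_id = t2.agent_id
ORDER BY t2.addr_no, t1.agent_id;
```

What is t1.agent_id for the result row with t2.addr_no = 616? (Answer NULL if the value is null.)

4

FULL OUTER JOIN keeps every row from both sides; unmatched rows get NULL for the other side's columns.
Matching on t1.agent_id = t2.agent_id.
Matched pairs: 7; unmatched t1 rows kept: 2; unmatched t2 rows kept: 0.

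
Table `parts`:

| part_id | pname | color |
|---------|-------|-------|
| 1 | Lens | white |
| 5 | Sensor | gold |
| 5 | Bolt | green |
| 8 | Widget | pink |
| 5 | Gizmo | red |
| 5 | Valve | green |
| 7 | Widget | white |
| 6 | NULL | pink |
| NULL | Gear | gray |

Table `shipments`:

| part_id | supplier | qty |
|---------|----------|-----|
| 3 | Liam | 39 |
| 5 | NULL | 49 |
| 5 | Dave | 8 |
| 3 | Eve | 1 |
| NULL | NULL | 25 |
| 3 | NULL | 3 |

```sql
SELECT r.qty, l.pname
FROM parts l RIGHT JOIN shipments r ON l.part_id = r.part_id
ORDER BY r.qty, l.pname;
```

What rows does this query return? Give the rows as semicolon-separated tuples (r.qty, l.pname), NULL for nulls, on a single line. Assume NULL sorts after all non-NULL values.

(1, NULL); (3, NULL); (8, Bolt); (8, Gizmo); (8, Sensor); (8, Valve); (25, NULL); (39, NULL); (49, Bolt); (49, Gizmo); (49, Sensor); (49, Valve)

RIGHT JOIN keeps every row from `shipments`; unmatched rows get NULL for `parts`'s columns.
Matching on l.part_id = r.part_id. A NULL in a compared column never satisfies the condition.
- l[0] part_id=1 → no match.
- l[1] part_id=5 → 2 match(es) in r → 2 row(s).
- l[2] part_id=5 → 2 match(es) in r → 2 row(s).
- l[3] part_id=8 → no match.
- l[4] part_id=5 → 2 match(es) in r → 2 row(s).
- l[5] part_id=5 → 2 match(es) in r → 2 row(s).
- l[6] part_id=7 → no match.
- l[7] part_id=6 → no match.
- l[8] part_id=NULL → no match.
- 4 r row(s) had no l match → kept, l columns NULL.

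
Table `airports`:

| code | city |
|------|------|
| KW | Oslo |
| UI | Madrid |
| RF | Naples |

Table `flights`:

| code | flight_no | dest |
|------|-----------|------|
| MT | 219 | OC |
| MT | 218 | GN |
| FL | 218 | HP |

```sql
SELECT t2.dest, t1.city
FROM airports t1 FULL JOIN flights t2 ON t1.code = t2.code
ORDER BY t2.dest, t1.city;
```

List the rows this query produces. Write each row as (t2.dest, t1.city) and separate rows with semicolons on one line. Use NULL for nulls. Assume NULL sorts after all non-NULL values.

FULL OUTER JOIN keeps every row from both sides; unmatched rows get NULL for the other side's columns.
Matching on t1.code = t2.code.
- t1 (code=KW) has no partner → padded with NULL.
- t1 (code=UI) has no partner → padded with NULL.
- t1 (code=RF) has no partner → padded with NULL.
- 3 row(s) from t2 found no t1 partner → padded with NULL.
After projecting and ordering:
t2.dest | t1.city
GN | NULL
HP | NULL
OC | NULL
NULL | Madrid
NULL | Naples
NULL | Oslo

(GN, NULL); (HP, NULL); (OC, NULL); (NULL, Madrid); (NULL, Naples); (NULL, Oslo)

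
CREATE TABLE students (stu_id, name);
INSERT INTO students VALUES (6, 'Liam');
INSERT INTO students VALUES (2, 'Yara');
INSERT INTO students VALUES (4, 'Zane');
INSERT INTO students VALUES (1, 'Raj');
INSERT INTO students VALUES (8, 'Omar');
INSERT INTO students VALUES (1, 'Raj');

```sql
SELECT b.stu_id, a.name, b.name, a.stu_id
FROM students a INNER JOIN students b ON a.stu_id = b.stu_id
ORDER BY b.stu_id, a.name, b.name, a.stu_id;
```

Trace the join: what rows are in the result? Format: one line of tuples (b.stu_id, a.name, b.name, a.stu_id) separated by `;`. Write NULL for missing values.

INNER JOIN keeps only pairs where the ON condition holds.
Matching on a.stu_id = b.stu_id.
- a[0] stu_id=6 → 1 match(es) in b → 1 row(s).
- a[1] stu_id=2 → 1 match(es) in b → 1 row(s).
- a[2] stu_id=4 → 1 match(es) in b → 1 row(s).
- a[3] stu_id=1 → 2 match(es) in b → 2 row(s).
- a[4] stu_id=8 → 1 match(es) in b → 1 row(s).
- a[5] stu_id=1 → 2 match(es) in b → 2 row(s).
After projecting and ordering:
b.stu_id | a.name | b.name | a.stu_id
1 | Raj | Raj | 1
1 | Raj | Raj | 1
1 | Raj | Raj | 1
1 | Raj | Raj | 1
2 | Yara | Yara | 2
4 | Zane | Zane | 4
6 | Liam | Liam | 6
8 | Omar | Omar | 8

(1, Raj, Raj, 1); (1, Raj, Raj, 1); (1, Raj, Raj, 1); (1, Raj, Raj, 1); (2, Yara, Yara, 2); (4, Zane, Zane, 4); (6, Liam, Liam, 6); (8, Omar, Omar, 8)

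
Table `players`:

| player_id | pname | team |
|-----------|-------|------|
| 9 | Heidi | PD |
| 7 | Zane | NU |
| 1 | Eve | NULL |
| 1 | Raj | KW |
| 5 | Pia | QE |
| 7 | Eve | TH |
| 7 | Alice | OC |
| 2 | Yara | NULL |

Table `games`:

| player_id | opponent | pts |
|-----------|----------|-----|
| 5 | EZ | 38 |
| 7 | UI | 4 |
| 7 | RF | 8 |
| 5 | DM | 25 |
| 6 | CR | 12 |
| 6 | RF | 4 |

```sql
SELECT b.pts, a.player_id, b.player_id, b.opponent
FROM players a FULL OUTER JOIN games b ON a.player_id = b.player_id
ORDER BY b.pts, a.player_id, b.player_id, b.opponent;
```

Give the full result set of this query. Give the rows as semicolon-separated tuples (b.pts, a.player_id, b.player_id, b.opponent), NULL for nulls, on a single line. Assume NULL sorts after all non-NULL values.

(4, 7, 7, UI); (4, 7, 7, UI); (4, 7, 7, UI); (4, NULL, 6, RF); (8, 7, 7, RF); (8, 7, 7, RF); (8, 7, 7, RF); (12, NULL, 6, CR); (25, 5, 5, DM); (38, 5, 5, EZ); (NULL, 1, NULL, NULL); (NULL, 1, NULL, NULL); (NULL, 2, NULL, NULL); (NULL, 9, NULL, NULL)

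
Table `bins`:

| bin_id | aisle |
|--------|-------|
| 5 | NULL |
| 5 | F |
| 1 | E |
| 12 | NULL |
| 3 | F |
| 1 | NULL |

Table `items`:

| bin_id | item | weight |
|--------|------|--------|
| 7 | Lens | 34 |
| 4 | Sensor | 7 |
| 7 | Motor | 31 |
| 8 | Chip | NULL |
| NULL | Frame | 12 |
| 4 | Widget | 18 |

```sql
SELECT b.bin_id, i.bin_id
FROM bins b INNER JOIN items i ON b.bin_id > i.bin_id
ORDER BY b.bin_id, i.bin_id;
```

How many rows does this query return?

9

INNER JOIN keeps only pairs where the ON condition holds.
Matching on b.bin_id > i.bin_id. A NULL in a compared column never satisfies the condition.
- b (bin_id=5) pairs with 2 row(s) of i.
- b (bin_id=5) pairs with 2 row(s) of i.
- b (bin_id=1) has no partner → excluded.
- b (bin_id=12) pairs with 5 row(s) of i.
- b (bin_id=3) has no partner → excluded.
- b (bin_id=1) has no partner → excluded.
Total: 9 rows.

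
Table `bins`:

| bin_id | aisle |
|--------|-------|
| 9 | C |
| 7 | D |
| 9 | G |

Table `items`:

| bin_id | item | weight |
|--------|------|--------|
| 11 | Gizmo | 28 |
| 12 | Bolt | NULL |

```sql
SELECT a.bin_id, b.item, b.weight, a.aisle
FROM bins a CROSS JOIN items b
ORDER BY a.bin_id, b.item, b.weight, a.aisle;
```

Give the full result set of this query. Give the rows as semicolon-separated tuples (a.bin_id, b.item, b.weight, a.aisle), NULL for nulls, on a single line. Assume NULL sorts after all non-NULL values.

CROSS JOIN pairs every row of `bins` with every row of `items`: 3 × 2 = 6 rows.

(7, Bolt, NULL, D); (7, Gizmo, 28, D); (9, Bolt, NULL, C); (9, Bolt, NULL, G); (9, Gizmo, 28, C); (9, Gizmo, 28, G)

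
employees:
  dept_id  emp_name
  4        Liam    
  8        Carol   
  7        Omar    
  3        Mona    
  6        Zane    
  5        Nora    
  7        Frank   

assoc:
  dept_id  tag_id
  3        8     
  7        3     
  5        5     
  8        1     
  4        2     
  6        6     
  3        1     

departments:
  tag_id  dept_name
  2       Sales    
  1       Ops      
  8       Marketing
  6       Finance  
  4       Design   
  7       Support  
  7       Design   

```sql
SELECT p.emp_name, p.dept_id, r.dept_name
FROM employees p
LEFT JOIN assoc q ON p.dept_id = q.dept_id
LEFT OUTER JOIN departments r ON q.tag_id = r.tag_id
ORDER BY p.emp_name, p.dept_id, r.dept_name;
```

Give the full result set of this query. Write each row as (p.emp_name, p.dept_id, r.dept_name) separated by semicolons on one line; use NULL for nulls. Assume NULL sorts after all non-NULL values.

Evaluate left to right. First `employees p LEFT JOIN assoc q` on dept_id: 8 row(s).
Then LEFT JOIN `departments r` on tag_id: each of those 8 rows is kept; rows whose q.tag_id has no match in r get NULL for r's columns.

(Carol, 8, Ops); (Frank, 7, NULL); (Liam, 4, Sales); (Mona, 3, Marketing); (Mona, 3, Ops); (Nora, 5, NULL); (Omar, 7, NULL); (Zane, 6, Finance)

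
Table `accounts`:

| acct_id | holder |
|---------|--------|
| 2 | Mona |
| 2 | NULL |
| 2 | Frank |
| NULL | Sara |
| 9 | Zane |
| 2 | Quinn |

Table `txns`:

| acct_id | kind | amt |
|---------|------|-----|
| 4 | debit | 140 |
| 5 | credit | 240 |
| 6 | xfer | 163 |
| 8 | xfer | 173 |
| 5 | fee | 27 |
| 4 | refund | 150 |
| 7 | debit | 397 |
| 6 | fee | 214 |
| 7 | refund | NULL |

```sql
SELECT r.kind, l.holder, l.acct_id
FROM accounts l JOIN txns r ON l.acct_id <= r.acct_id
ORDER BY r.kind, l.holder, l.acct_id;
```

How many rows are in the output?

36

INNER JOIN keeps only pairs where the ON condition holds.
Matching on l.acct_id <= r.acct_id. A NULL in a compared column never satisfies the condition.
- l[0] acct_id=2 → 9 match(es) in r → 9 row(s).
- l[1] acct_id=2 → 9 match(es) in r → 9 row(s).
- l[2] acct_id=2 → 9 match(es) in r → 9 row(s).
- l[3] acct_id=NULL → no match; dropped.
- l[4] acct_id=9 → no match; dropped.
- l[5] acct_id=2 → 9 match(es) in r → 9 row(s).
Total: 36 rows.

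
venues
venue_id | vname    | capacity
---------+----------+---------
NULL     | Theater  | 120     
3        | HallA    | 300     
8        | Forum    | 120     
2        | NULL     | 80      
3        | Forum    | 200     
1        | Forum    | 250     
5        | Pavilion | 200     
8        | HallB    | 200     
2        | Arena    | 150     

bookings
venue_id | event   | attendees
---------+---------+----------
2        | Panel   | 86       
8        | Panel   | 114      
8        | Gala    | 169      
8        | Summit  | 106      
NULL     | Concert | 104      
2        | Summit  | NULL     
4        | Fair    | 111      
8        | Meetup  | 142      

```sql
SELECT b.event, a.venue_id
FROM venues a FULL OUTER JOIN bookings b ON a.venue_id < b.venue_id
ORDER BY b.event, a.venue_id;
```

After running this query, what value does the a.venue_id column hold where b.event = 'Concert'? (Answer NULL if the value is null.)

NULL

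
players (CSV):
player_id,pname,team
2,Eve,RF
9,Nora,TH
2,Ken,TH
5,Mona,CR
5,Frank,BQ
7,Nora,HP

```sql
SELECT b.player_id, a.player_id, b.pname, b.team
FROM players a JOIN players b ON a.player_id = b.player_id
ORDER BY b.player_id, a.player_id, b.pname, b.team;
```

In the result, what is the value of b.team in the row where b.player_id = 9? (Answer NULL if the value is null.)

INNER JOIN keeps only pairs where the ON condition holds.
Matching on a.player_id = b.player_id.
- a row (player_id=2): matches 2 b row(s) → 2 output row(s).
- a row (player_id=9): matches 1 b row(s) → 1 output row(s).
- a row (player_id=2): matches 2 b row(s) → 2 output row(s).
- a row (player_id=5): matches 2 b row(s) → 2 output row(s).
- a row (player_id=5): matches 2 b row(s) → 2 output row(s).
- a row (player_id=7): matches 1 b row(s) → 1 output row(s).

TH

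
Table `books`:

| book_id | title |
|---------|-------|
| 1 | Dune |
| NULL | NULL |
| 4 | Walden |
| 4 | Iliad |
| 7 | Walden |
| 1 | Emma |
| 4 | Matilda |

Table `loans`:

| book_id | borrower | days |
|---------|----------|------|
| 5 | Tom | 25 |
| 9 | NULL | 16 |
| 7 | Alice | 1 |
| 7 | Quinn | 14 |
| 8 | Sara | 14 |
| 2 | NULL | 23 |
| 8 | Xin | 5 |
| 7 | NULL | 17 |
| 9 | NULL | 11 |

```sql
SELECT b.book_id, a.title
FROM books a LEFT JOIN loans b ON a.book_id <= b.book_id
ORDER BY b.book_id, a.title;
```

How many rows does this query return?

50

LEFT JOIN keeps every row from `books`; unmatched rows get NULL for `loans`'s columns.
Matching on a.book_id <= b.book_id. A NULL in a compared column never satisfies the condition.
- a (book_id=1) pairs with 9 row(s) of b.
- a (book_id=NULL) has no partner → padded with NULL.
- a (book_id=4) pairs with 8 row(s) of b.
- a (book_id=4) pairs with 8 row(s) of b.
- a (book_id=7) pairs with 7 row(s) of b.
- a (book_id=1) pairs with 9 row(s) of b.
- a (book_id=4) pairs with 8 row(s) of b.
Total: 49 matched + 1 padded = 50 rows.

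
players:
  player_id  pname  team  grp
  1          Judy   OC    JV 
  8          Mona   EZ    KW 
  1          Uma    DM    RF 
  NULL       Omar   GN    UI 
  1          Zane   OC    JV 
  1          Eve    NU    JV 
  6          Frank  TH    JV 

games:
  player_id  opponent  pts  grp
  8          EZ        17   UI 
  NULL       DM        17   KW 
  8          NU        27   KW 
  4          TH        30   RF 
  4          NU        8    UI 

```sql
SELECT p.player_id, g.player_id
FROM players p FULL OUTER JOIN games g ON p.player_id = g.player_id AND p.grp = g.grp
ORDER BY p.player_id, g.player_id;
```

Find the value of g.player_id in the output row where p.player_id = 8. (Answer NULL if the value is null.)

FULL OUTER JOIN keeps every row from both sides; unmatched rows get NULL for the other side's columns.
Matching on p.player_id = g.player_id AND p.grp = g.grp. A NULL in a compared column never satisfies the condition.
- player_id=1, grp=JV: no g row matches, row kept with g columns NULL.
- player_id=8, grp=KW: 1 matching g row(s), so 1 row(s) emitted.
- player_id=1, grp=RF: no g row matches, row kept with g columns NULL.
- player_id=NULL, grp=UI: no g row matches, row kept with g columns NULL.
- player_id=1, grp=JV: no g row matches, row kept with g columns NULL.
- player_id=1, grp=JV: no g row matches, row kept with g columns NULL.
- player_id=6, grp=JV: no g row matches, row kept with g columns NULL.
- plus 4 unmatched g row(s), each kept with NULL p columns.

8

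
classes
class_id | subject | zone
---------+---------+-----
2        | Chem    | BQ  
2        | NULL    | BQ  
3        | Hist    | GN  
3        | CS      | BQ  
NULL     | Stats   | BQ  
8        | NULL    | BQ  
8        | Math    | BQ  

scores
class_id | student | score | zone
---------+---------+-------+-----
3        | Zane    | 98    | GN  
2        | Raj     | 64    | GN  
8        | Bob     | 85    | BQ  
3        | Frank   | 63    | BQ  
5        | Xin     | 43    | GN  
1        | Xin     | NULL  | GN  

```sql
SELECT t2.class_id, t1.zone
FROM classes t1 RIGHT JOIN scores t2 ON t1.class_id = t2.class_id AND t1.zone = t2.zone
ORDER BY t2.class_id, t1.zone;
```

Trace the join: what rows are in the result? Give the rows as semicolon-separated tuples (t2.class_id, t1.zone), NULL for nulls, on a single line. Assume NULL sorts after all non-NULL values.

(1, NULL); (2, NULL); (3, BQ); (3, GN); (5, NULL); (8, BQ); (8, BQ)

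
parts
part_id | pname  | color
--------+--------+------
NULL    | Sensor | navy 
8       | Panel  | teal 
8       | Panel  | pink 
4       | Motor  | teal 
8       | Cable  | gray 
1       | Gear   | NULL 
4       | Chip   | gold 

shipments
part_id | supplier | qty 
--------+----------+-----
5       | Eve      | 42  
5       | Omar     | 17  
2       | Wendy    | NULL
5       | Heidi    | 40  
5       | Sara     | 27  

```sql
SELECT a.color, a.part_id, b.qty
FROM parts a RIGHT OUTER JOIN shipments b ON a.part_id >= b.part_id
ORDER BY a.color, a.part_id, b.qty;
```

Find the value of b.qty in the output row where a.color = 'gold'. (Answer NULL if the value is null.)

NULL

RIGHT JOIN keeps every row from `shipments`; unmatched rows get NULL for `parts`'s columns.
Matching on a.part_id >= b.part_id. A NULL in a compared column never satisfies the condition.
- a[0] part_id=NULL → no match.
- a[1] part_id=8 → 5 match(es) in b → 5 row(s).
- a[2] part_id=8 → 5 match(es) in b → 5 row(s).
- a[3] part_id=4 → 1 match(es) in b → 1 row(s).
- a[4] part_id=8 → 5 match(es) in b → 5 row(s).
- a[5] part_id=1 → no match.
- a[6] part_id=4 → 1 match(es) in b → 1 row(s).
- every b row matched at least one a row.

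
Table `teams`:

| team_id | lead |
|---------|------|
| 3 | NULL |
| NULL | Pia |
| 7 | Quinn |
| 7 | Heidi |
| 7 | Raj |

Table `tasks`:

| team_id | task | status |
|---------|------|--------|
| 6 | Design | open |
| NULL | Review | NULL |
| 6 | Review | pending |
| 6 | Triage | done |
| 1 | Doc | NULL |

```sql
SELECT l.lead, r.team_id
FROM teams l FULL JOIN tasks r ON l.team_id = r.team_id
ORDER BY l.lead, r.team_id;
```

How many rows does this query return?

FULL OUTER JOIN keeps every row from both sides; unmatched rows get NULL for the other side's columns.
Matching on l.team_id = r.team_id. A NULL in a compared column never satisfies the condition.
Matched pairs: 0; unmatched l rows kept: 5; unmatched r rows kept: 5.
Total: 0 matched + 10 padded = 10 rows.

10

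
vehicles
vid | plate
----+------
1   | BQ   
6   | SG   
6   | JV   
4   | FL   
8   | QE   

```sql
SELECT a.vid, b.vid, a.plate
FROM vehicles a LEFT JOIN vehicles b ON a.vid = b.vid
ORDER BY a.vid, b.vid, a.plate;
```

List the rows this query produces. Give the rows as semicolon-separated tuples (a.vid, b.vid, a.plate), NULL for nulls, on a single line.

(1, 1, BQ); (4, 4, FL); (6, 6, JV); (6, 6, JV); (6, 6, SG); (6, 6, SG); (8, 8, QE)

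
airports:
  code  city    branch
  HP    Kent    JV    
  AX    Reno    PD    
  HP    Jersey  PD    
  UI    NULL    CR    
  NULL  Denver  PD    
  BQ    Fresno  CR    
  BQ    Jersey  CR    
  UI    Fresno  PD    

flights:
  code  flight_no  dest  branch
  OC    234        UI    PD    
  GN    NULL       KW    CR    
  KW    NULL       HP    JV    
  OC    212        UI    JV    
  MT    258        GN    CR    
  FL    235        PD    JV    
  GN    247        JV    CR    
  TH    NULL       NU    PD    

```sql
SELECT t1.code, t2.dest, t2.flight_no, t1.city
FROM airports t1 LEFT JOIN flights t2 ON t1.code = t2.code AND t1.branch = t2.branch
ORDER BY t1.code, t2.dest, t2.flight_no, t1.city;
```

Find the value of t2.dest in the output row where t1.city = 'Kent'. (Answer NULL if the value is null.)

LEFT JOIN keeps every row from `airports`; unmatched rows get NULL for `flights`'s columns.
Matching on t1.code = t2.code AND t1.branch = t2.branch. A NULL in a compared column never satisfies the condition.
Matched pairs: 0; unmatched t1 rows kept: 8.

NULL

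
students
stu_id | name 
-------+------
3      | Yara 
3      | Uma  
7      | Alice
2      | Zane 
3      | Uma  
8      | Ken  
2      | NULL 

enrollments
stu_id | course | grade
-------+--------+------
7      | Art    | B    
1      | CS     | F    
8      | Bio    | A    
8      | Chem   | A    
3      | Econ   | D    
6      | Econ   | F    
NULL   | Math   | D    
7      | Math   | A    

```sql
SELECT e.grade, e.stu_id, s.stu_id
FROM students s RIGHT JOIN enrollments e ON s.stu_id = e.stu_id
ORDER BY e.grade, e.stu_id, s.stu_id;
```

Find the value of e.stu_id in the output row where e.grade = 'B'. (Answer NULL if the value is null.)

7

RIGHT JOIN keeps every row from `enrollments`; unmatched rows get NULL for `students`'s columns.
Matching on s.stu_id = e.stu_id. A NULL in a compared column never satisfies the condition.
- stu_id=3: 1 matching e row(s), so 1 row(s) emitted.
- stu_id=3: 1 matching e row(s), so 1 row(s) emitted.
- stu_id=7: 2 matching e row(s), so 2 row(s) emitted.
- stu_id=2: no matching e row.
- stu_id=3: 1 matching e row(s), so 1 row(s) emitted.
- stu_id=8: 2 matching e row(s), so 2 row(s) emitted.
- stu_id=2: no matching e row.
- 3 e row(s) had no s match → kept, s columns NULL.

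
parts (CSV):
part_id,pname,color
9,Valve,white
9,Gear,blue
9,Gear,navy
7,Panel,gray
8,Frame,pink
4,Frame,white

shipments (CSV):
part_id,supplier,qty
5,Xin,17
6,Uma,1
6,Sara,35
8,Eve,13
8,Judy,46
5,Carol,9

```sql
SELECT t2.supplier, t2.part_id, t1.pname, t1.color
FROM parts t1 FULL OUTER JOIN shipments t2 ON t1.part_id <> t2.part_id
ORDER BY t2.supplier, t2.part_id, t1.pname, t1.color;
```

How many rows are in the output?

FULL OUTER JOIN keeps every row from both sides; unmatched rows get NULL for the other side's columns.
Matching on t1.part_id <> t2.part_id.
Matched pairs: 34; unmatched t1 rows kept: 0; unmatched t2 rows kept: 0.
Total: 34 rows.

34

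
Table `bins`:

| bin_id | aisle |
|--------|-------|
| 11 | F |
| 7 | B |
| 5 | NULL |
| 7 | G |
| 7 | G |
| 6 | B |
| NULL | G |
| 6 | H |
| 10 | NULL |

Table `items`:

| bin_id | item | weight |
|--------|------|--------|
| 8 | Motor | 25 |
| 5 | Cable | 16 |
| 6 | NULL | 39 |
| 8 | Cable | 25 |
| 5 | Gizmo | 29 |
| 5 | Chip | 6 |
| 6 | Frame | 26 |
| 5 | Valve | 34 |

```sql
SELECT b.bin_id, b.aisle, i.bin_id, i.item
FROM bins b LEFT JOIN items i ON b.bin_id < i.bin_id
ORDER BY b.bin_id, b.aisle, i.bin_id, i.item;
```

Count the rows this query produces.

17

LEFT JOIN keeps every row from `bins`; unmatched rows get NULL for `items`'s columns.
Matching on b.bin_id < i.bin_id. A NULL in a compared column never satisfies the condition.
- b row (bin_id=11): no match → kept, i columns NULL.
- b row (bin_id=7): matches 2 i row(s) → 2 output row(s).
- b row (bin_id=5): matches 4 i row(s) → 4 output row(s).
- b row (bin_id=7): matches 2 i row(s) → 2 output row(s).
- b row (bin_id=7): matches 2 i row(s) → 2 output row(s).
- b row (bin_id=6): matches 2 i row(s) → 2 output row(s).
- b row (bin_id=NULL): no match → kept, i columns NULL.
- b row (bin_id=6): matches 2 i row(s) → 2 output row(s).
- b row (bin_id=10): no match → kept, i columns NULL.
Total: 14 matched + 3 padded = 17 rows.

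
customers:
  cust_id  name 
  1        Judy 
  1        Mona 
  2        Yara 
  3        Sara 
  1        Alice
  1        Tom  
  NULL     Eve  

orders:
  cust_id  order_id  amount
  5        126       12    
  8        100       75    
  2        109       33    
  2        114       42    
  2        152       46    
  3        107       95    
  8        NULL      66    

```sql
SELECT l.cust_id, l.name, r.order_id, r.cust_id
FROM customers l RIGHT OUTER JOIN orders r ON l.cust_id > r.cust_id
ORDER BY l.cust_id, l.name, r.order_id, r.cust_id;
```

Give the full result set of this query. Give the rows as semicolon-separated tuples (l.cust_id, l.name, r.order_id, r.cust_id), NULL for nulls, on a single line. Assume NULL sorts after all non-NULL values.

(3, Sara, 109, 2); (3, Sara, 114, 2); (3, Sara, 152, 2); (NULL, NULL, 100, 8); (NULL, NULL, 107, 3); (NULL, NULL, 126, 5); (NULL, NULL, NULL, 8)

RIGHT JOIN keeps every row from `orders`; unmatched rows get NULL for `customers`'s columns.
Matching on l.cust_id > r.cust_id. A NULL in a compared column never satisfies the condition.
- l row (cust_id=1): no match.
- l row (cust_id=1): no match.
- l row (cust_id=2): no match.
- l row (cust_id=3): matches 3 r row(s) → 3 output row(s).
- l row (cust_id=1): no match.
- l row (cust_id=1): no match.
- l row (cust_id=NULL): no match.
- 4 r row(s) had no l match → kept, l columns NULL.
After projecting and ordering:
l.cust_id | l.name | r.order_id | r.cust_id
3 | Sara | 109 | 2
3 | Sara | 114 | 2
3 | Sara | 152 | 2
NULL | NULL | 100 | 8
NULL | NULL | 107 | 3
NULL | NULL | 126 | 5
NULL | NULL | NULL | 8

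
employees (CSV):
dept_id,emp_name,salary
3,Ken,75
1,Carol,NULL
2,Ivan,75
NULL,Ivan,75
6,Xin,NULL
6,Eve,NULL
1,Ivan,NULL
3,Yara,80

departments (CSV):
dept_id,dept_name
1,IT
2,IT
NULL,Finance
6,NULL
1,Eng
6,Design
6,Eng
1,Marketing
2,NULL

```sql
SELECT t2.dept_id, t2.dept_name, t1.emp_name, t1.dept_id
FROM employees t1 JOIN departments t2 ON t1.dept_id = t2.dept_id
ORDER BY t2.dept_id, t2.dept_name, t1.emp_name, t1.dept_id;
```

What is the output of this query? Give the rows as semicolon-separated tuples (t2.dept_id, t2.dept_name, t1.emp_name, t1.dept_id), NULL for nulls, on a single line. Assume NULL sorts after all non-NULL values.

INNER JOIN keeps only pairs where the ON condition holds.
Matching on t1.dept_id = t2.dept_id. A NULL in a compared column never satisfies the condition.
- t1 (dept_id=3) has no partner → excluded.
- t1 (dept_id=1) pairs with 3 row(s) of t2.
- t1 (dept_id=2) pairs with 2 row(s) of t2.
- t1 (dept_id=NULL) has no partner → excluded.
- t1 (dept_id=6) pairs with 3 row(s) of t2.
- t1 (dept_id=6) pairs with 3 row(s) of t2.
- t1 (dept_id=1) pairs with 3 row(s) of t2.
- t1 (dept_id=3) has no partner → excluded.

(1, Eng, Carol, 1); (1, Eng, Ivan, 1); (1, IT, Carol, 1); (1, IT, Ivan, 1); (1, Marketing, Carol, 1); (1, Marketing, Ivan, 1); (2, IT, Ivan, 2); (2, NULL, Ivan, 2); (6, Design, Eve, 6); (6, Design, Xin, 6); (6, Eng, Eve, 6); (6, Eng, Xin, 6); (6, NULL, Eve, 6); (6, NULL, Xin, 6)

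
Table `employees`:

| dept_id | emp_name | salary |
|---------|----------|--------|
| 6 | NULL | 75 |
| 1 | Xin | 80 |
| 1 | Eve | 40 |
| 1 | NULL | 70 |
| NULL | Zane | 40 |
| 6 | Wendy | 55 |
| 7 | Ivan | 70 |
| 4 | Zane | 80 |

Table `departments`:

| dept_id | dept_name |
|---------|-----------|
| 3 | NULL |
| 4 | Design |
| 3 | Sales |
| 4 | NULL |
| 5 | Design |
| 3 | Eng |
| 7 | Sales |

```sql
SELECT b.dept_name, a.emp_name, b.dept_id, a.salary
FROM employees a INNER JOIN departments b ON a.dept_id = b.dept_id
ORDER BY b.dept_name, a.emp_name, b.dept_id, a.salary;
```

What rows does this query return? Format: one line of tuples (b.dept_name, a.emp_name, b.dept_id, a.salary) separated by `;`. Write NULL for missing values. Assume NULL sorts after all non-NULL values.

INNER JOIN keeps only pairs where the ON condition holds.
Matching on a.dept_id = b.dept_id. A NULL in a compared column never satisfies the condition.
- a (dept_id=6) has no partner → excluded.
- a (dept_id=1) has no partner → excluded.
- a (dept_id=1) has no partner → excluded.
- a (dept_id=1) has no partner → excluded.
- a (dept_id=NULL) has no partner → excluded.
- a (dept_id=6) has no partner → excluded.
- a (dept_id=7) pairs with 1 row(s) of b.
- a (dept_id=4) pairs with 2 row(s) of b.
After projecting and ordering:
b.dept_name | a.emp_name | b.dept_id | a.salary
Design | Zane | 4 | 80
Sales | Ivan | 7 | 70
NULL | Zane | 4 | 80

(Design, Zane, 4, 80); (Sales, Ivan, 7, 70); (NULL, Zane, 4, 80)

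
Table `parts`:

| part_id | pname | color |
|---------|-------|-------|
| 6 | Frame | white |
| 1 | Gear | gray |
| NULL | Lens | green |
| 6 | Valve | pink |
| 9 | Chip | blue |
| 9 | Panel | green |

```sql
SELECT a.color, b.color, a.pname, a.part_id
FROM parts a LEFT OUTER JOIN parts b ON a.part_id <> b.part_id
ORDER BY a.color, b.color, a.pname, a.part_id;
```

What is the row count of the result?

17

LEFT JOIN keeps every row from `parts a`; unmatched rows get NULL for `parts b`'s columns.
Matching on a.part_id <> b.part_id. A NULL in a compared column never satisfies the condition.
- a (part_id=6) pairs with 3 row(s) of b.
- a (part_id=1) pairs with 4 row(s) of b.
- a (part_id=NULL) has no partner → padded with NULL.
- a (part_id=6) pairs with 3 row(s) of b.
- a (part_id=9) pairs with 3 row(s) of b.
- a (part_id=9) pairs with 3 row(s) of b.
Total: 16 matched + 1 padded = 17 rows.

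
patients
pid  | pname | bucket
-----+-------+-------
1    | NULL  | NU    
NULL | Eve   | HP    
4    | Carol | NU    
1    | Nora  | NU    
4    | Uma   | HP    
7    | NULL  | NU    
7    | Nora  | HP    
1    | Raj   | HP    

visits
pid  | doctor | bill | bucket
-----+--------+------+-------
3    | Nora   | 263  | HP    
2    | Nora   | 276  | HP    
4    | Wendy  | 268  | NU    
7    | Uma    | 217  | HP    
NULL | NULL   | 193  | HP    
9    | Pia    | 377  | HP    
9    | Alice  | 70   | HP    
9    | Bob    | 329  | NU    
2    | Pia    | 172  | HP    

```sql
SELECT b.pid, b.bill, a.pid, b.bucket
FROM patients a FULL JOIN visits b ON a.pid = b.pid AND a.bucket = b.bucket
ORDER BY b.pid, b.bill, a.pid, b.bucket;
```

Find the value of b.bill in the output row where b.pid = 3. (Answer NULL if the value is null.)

263

FULL OUTER JOIN keeps every row from both sides; unmatched rows get NULL for the other side's columns.
Matching on a.pid = b.pid AND a.bucket = b.bucket. A NULL in a compared column never satisfies the condition.
- a row (pid=1, bucket=NU): no match → kept, b columns NULL.
- a row (pid=NULL, bucket=HP): no match → kept, b columns NULL.
- a row (pid=4, bucket=NU): matches 1 b row(s) → 1 output row(s).
- a row (pid=1, bucket=NU): no match → kept, b columns NULL.
- a row (pid=4, bucket=HP): no match → kept, b columns NULL.
- a row (pid=7, bucket=NU): no match → kept, b columns NULL.
- a row (pid=7, bucket=HP): matches 1 b row(s) → 1 output row(s).
- a row (pid=1, bucket=HP): no match → kept, b columns NULL.
- plus 7 unmatched b row(s), each kept with NULL a columns.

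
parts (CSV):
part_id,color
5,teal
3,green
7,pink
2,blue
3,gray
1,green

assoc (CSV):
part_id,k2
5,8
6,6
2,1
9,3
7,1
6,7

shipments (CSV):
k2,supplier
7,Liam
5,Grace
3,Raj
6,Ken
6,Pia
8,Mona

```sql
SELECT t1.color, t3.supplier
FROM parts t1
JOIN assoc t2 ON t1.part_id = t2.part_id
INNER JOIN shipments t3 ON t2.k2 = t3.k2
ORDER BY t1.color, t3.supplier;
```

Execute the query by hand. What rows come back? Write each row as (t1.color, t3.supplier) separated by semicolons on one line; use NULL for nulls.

(teal, Mona)

Joins associate left-to-right: parts INNER JOIN assoc on part_id gives 3 intermediate row(s).
Then INNER JOIN `shipments t3` on k2: keep only rows whose t2.k2 appears in t3.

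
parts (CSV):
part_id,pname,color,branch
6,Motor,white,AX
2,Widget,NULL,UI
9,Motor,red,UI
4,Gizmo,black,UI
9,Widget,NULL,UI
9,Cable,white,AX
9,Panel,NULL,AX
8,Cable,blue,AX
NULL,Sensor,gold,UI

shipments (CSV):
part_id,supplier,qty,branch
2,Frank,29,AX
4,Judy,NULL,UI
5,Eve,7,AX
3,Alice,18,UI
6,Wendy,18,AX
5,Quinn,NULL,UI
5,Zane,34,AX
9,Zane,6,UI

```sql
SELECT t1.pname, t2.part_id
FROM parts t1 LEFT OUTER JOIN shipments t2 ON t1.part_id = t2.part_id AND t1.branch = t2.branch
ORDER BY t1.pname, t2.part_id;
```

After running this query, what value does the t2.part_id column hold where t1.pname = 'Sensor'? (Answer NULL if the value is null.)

LEFT JOIN keeps every row from `parts`; unmatched rows get NULL for `shipments`'s columns.
Matching on t1.part_id = t2.part_id AND t1.branch = t2.branch. A NULL in a compared column never satisfies the condition.
- t1 row (part_id=6, branch=AX): matches 1 t2 row(s) → 1 output row(s).
- t1 row (part_id=2, branch=UI): no match → kept, t2 columns NULL.
- t1 row (part_id=9, branch=UI): matches 1 t2 row(s) → 1 output row(s).
- t1 row (part_id=4, branch=UI): matches 1 t2 row(s) → 1 output row(s).
- t1 row (part_id=9, branch=UI): matches 1 t2 row(s) → 1 output row(s).
- t1 row (part_id=9, branch=AX): no match → kept, t2 columns NULL.
- t1 row (part_id=9, branch=AX): no match → kept, t2 columns NULL.
- t1 row (part_id=8, branch=AX): no match → kept, t2 columns NULL.
- t1 row (part_id=NULL, branch=UI): no match → kept, t2 columns NULL.

NULL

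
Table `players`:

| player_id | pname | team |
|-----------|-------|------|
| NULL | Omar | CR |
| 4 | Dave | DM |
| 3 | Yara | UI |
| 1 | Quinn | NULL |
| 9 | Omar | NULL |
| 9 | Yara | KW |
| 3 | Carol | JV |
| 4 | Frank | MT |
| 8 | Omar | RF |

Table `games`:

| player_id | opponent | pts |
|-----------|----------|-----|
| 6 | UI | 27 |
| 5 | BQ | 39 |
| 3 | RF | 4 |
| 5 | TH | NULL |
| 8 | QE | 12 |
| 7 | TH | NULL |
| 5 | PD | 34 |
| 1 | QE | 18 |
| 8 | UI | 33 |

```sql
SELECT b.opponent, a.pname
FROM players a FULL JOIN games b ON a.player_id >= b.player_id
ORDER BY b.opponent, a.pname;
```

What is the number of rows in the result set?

37

FULL OUTER JOIN keeps every row from both sides; unmatched rows get NULL for the other side's columns.
Matching on a.player_id >= b.player_id. A NULL in a compared column never satisfies the condition.
Matched pairs: 36; unmatched a rows kept: 1; unmatched b rows kept: 0.
Total: 36 matched + 1 padded = 37 rows.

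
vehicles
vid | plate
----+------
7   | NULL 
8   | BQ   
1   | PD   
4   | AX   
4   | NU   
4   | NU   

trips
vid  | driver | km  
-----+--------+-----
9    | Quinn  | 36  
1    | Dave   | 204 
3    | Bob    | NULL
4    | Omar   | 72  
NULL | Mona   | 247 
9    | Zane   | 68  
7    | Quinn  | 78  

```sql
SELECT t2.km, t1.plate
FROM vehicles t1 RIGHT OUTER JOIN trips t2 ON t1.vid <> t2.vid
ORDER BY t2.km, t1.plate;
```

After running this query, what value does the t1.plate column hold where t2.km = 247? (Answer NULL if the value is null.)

NULL

RIGHT JOIN keeps every row from `trips`; unmatched rows get NULL for `vehicles`'s columns.
Matching on t1.vid <> t2.vid. A NULL in a compared column never satisfies the condition.
- t1[0] vid=7 → 5 match(es) in t2 → 5 row(s).
- t1[1] vid=8 → 6 match(es) in t2 → 6 row(s).
- t1[2] vid=1 → 5 match(es) in t2 → 5 row(s).
- t1[3] vid=4 → 5 match(es) in t2 → 5 row(s).
- t1[4] vid=4 → 5 match(es) in t2 → 5 row(s).
- t1[5] vid=4 → 5 match(es) in t2 → 5 row(s).
- 1 t2 row(s) had no t1 match → kept, t1 columns NULL.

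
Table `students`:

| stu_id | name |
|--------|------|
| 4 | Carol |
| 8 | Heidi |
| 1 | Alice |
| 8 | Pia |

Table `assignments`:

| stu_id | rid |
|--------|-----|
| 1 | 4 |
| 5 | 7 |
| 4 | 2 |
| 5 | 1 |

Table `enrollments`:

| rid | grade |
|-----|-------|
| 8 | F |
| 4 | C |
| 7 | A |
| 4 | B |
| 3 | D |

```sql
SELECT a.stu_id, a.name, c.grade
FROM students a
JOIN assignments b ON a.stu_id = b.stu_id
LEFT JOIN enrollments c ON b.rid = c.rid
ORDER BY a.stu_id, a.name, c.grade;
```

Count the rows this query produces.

3

Evaluate left to right. First `students a INNER JOIN assignments b` on stu_id: 2 row(s).
Then LEFT JOIN `enrollments c` on rid: each of those 2 rows is kept; rows whose b.rid has no match in c get NULL for c's columns.
Result: 3 row(s).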